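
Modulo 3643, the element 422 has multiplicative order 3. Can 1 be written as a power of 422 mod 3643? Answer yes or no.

1 ∈ ⟨422⟩ iff 1^3 ≡ 1 (mod 3643), since |⟨422⟩| = 3.
1^3 mod 3643 = 1.
Since 1 = 1, 1 lies in the subgroup.

yes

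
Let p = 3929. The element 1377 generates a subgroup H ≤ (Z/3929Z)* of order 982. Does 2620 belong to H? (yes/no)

no

2620 ∈ ⟨1377⟩ iff 2620^982 ≡ 1 (mod 3929), since |⟨1377⟩| = 982.
2620^982 mod 3929 = 226.
Since 226 ≠ 1, 2620 does not lie in the subgroup.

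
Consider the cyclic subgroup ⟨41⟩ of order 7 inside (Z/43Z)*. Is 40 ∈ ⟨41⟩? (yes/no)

40 ∈ ⟨41⟩ iff 40^7 ≡ 1 (mod 43), since |⟨41⟩| = 7.
40^7 mod 43 = 6.
Since 6 ≠ 1, 40 does not lie in the subgroup.

no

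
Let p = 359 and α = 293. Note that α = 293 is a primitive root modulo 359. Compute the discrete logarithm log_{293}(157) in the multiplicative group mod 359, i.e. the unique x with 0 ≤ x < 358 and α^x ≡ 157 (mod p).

Baby-step giant-step with m = ceil(sqrt(358)) = 19.
Baby table (293^j mod 359 for j=0..18):
  0:1  1:293  2:48  3:63  4:150  5:152  6:20  7:116
  8:242  9:183  10:128  11:168  12:41  13:166  14:173  15:70
  16:47  17:129  18:102
Giant step factor: 293^(-19) ≡ 238 (mod 359).
Scan 157·238^i mod 359 for i = 0, 1, …:
  i=0: 157   i=1: 30   i=2: 319   i=3: 173
Match at i=3, j=14: x = 3·19 + 14 = 71.

71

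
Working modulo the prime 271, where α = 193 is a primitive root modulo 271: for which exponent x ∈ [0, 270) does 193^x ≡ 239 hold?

Baby-step giant-step with m = ceil(sqrt(270)) = 17.
Baby table (193^j mod 271 for j=0..16):
  0:1  1:193  2:122  3:240  4:250  5:12  6:148  7:109
  8:170  9:19  10:144  11:150  12:224  13:143  14:228  15:102
  16:174
Giant step factor: 193^(-17) ≡ 234 (mod 271).
Scan 239·234^i mod 271 for i = 0, 1, …:
  i=0: 239   i=1: 100   i=2: 94   i=3: 45
  i=4: 232   i=5: 88   i=6: 267   i=7: 148
Match at i=7, j=6: x = 7·17 + 6 = 125.

125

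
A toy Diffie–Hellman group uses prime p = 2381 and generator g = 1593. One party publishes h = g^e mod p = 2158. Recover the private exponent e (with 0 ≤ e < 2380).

Baby-step giant-step with m = ceil(sqrt(2380)) = 49.
Baby table (1593^j mod 2381 for j=0..48):
  0:1  1:1593  2:1884  3:1152  4:1766  5:1277  6:887  7:1058
  8:2027  9:375  10:2125  11:1724  12:1039  13:332  14:294  15:1666
  16:1504  17:586  18:146  19:1621  20:1249  21:1522  22:688  23:724
  24:928  25:2084  26:698  27:2368  28:720  29:1699  30:1691  31:852
  32:66  33:374  34:532  35:2221  36:2268  37:947  38:1398  39:779
  40:446  41:940  42:2152  43:1877  44:1906  45:483  46:356  47:430
  48:1643
Giant step factor: 1593^(-49) ≡ 78 (mod 2381).
Scan 2158·78^i mod 2381 for i = 0, 1, …:
  i=0: 2158   i=1: 1654   i=2: 438   i=3: 830
  i=4: 453   i=5: 2000   i=6: 1235   i=7: 1090
  i=8: 1685   i=9: 475     …   i=33: 829
  i=34: 375
Match at i=34, j=9: e = 34·49 + 9 = 1675.

1675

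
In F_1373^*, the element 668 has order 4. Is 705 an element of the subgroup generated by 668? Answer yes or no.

⟨668⟩ has order 4; its elements mod 1373 are {1, 668, 705, 1372}.
705 is in this set.

yes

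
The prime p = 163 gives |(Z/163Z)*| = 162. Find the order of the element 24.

The order of 24 must divide p − 1 = 162 = 2 · 3^4.
Divisors: 1, 2, 3, 6, 9, 18, 27, 54, 81, 162.
Check each in increasing order: 24^1 ≡ 24;  24^2 ≡ 87;  24^3 ≡ 132;  24^6 ≡ 146;  24^9 ≡ 38;  24^18 ≡ 140;  24^27 ≡ 104;  24^54 ≡ 58;  24^81 ≡ 1.
Smallest exponent giving 1 is 81.

81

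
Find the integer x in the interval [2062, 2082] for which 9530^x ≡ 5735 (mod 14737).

Compute 9530^2062 mod 14737 = 11547, then multiply by 9530 repeatedly:
  9530^2062=11547  9530^2063=1731  9530^2064=5727  9530^2065=7199  9530^2066=5735
Found 5735 at exponent 2066.

2066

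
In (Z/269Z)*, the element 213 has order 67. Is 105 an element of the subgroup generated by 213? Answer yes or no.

105 ∈ ⟨213⟩ iff 105^67 ≡ 1 (mod 269), since |⟨213⟩| = 67.
105^67 mod 269 = 1.
Since 1 = 1, 105 lies in the subgroup.

yes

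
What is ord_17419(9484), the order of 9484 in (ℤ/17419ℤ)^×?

The order of 9484 must divide p − 1 = 17418 = 2 · 3 · 2903.
Divisors: 1, 2, 3, 6, 2903, 5806, 8709, 17418.
Check each in increasing order: 9484^1 ≡ 9484;  9484^2 ≡ 11959;  9484^3 ≡ 4047;  9484^6 ≡ 4349;  9484^2903 ≡ 10729;  9484^5806 ≡ 6689;  9484^8709 ≡ 1.
Smallest exponent giving 1 is 8709.

8709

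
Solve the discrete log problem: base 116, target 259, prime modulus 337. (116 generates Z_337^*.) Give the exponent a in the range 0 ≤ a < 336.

274

Baby-step giant-step with m = ceil(sqrt(336)) = 19.
Baby table (116^j mod 337 for j=0..18):
  0:1  1:116  2:313  3:249  4:239  5:90  6:330  7:199
  8:168  9:279  10:12  11:44  12:49  13:292  14:172  15:69
  16:253  17:29  18:331
Giant step factor: 116^(-19) ≡ 291 (mod 337).
Scan 259·291^i mod 337 for i = 0, 1, …:
  i=0: 259   i=1: 218   i=2: 82   i=3: 272
  i=4: 294   i=5: 293   i=6: 2   i=7: 245
  i=8: 188   i=9: 114     …   i=13: 11
  i=14: 168
Match at i=14, j=8: a = 14·19 + 8 = 274.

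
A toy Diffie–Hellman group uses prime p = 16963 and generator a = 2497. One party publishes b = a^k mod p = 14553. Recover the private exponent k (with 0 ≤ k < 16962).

Baby-step giant-step with m = ceil(sqrt(16962)) = 131.
Baby table (2497^j mod 16963 for j=0..130):
  0:1  1:2497  2:9588  3:6443  4:7247  5:13201  6:3788  7:10245
  8:1561  9:13290  10:5502  11:15427  12:15209  13:13679  14:9944  15:13299
  16:11012  17:16904  18:5344  19:11050  20:10012  21:13465  22:1439  23:13990
  24:6213  25:9679  26:13151  27:14642  28:5809  29:1708  30:7163  31:7009
  32:12620  33:11849  34:3481  35:7001  36:9607  37:2997  38:2826  39:16877
  40:5777  41:6619  42:5681  43:4389  44:1235  45:13492  46:1006  47:1458
  48:10544  49:1792  50:13355  51:15140  52:11016  53:9929  54:9770  55:2896
  56:5074  57:15380  58:16591  59:4081  60:12457  61:11950  62:1233  63:8498
  64:15756  65:5535  66:13013  67:9316  68:5779  69:11613  70:7894  71:312
  72:15729  73:5968  74:8582  75:4985  76:13666  77:11409  78:7396  79:12068
  80:7508  81:3361  82:12695  83:12531  84:10135  85:15262  86:10316  87:9218
  88:15518  89:4954  90:4111  91:2552  92:11219  93:7930  94:5389  95:4674
  96:434  97:15029  98:5257  99:14330  100:7043  101:12703  102:15544  103:2024
  104:15917  105:440  106:13048  107:11896  108:2099  109:16599  110:7094  111:4346
  112:12605  113:8320  114:12328  115:12134  116:2680  117:8538  118:13858  119:15869
  120:16288  121:10825  122:7966  123:10466  124:10582  125:11863  126:4513  127:5529
  128:14994  129:2677  130:1047
Giant step factor: 2497^(-131) ≡ 1171 (mod 16963).
Scan 14553·1171^i mod 16963 for i = 0, 1, …:
  i=0: 14553   i=1: 10711   i=2: 6924   i=3: 16653
  i=4: 10176   i=5: 8070   i=6: 1579   i=7: 42
  i=8: 15256   i=9: 2737     …   i=54: 5919
  i=55: 10245
Match at i=55, j=7: k = 55·131 + 7 = 7212.

7212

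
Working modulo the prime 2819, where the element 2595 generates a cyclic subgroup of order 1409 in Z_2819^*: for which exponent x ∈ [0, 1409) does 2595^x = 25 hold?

1305

Baby-step giant-step with m = ceil(sqrt(1409)) = 38.
Baby table (2595^j mod 2819 for j=0..37):
  0:1  1:2595  2:2253  3:2748  4:1809  5:720  6:2222  7:1235
  8:2441  9:102  10:2523  11:1467  12:1215  13:1283  14:146  15:1124
  16:1934  17:910  18:1947  19:817  20:227  21:2713  22:1192  23:797
  24:1888  25:2757  26:2612  27:1264  28:1583  29:602  30:464  31:367
  32:2362  33:884  34:2133  35:1438  36:2073  37:783
Giant step factor: 2595^(-38) ≡ 730 (mod 2819).
Scan 25·730^i mod 2819 for i = 0, 1, …:
  i=0: 25   i=1: 1336   i=2: 2725   i=3: 1855
  i=4: 1030   i=5: 2046   i=6: 2329   i=7: 313
  i=8: 151   i=9: 289     …   i=33: 1558
  i=34: 1283
Match at i=34, j=13: x = 34·38 + 13 = 1305.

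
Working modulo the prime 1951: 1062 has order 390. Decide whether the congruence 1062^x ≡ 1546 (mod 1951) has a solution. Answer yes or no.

yes

1546 ∈ ⟨1062⟩ iff 1546^390 ≡ 1 (mod 1951), since |⟨1062⟩| = 390.
1546^390 mod 1951 = 1.
Since 1 = 1, 1546 lies in the subgroup.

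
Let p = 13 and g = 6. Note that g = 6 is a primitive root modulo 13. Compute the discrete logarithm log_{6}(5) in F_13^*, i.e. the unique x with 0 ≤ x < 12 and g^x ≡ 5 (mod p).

9

Successive powers of 6 modulo 13:
  6^0=1  6^1=6  6^2=10  6^3=8  6^4=9  6^5=2
  6^6=12  6^7=7  6^8=3  6^9=5
So 6^9 ≡ 5 (mod 13), giving x = 9.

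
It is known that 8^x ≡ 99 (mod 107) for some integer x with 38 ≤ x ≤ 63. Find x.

54

Compute 8^38 mod 107 = 42, then multiply by 8 repeatedly:
  8^38=42  8^39=15  8^40=13  8^41=104  8^42=83
  8^43=22  8^44=69  8^45=17  8^46=29  8^47=18
  8^48=37  8^49=82  8^50=14  8^51=5  8^52=40
  8^53=106  8^54=99
Found 99 at exponent 54.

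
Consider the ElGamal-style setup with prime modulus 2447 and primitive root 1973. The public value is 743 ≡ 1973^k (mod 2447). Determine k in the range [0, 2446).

2237

Baby-step giant-step with m = ceil(sqrt(2446)) = 50.
Baby table (1973^j mod 2447 for j=0..49):
  0:1  1:1973  2:1999  3:1910  4:50  5:770  6:2070  7:67
  8:53  9:1795  10:726  11:903  12:203  13:1658  14:2042  15:1104
  16:362  17:2149  18:1773  19:1366  20:971  21:2229  22:558  23:2231
  24:2057  25:1335  26:983  27:1435  28:76  29:681  30:210  31:787
  32:1353  33:2239  34:712  35:198  36:1581  37:1835  38:1342  39:112
  40:746  41:1211  42:1031  43:706  44:595  45:1822  46:163  47:1042
  48:386  49:561
Giant step factor: 1973^(-50) ≡ 1101 (mod 2447).
Scan 743·1101^i mod 2447 for i = 0, 1, …:
  i=0: 743   i=1: 745   i=2: 500   i=3: 2372
  i=4: 623   i=5: 763   i=6: 742   i=7: 2091
  i=8: 2011   i=9: 2023     …   i=43: 1633
  i=44: 1835
Match at i=44, j=37: k = 44·50 + 37 = 2237.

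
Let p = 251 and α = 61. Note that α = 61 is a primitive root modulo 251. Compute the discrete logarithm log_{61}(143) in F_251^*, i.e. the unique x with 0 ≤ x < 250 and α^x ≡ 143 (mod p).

Baby-step giant-step with m = ceil(sqrt(250)) = 16.
Baby table (61^j mod 251 for j=0..15):
  0:1  1:61  2:207  3:77  4:179  5:126  6:156  7:229
  8:164  9:215  10:63  11:78  12:240  13:82  14:233  15:157
Giant step factor: 61^(-16) ≡ 103 (mod 251).
Scan 143·103^i mod 251 for i = 0, 1, …:
  i=0: 143   i=1: 171   i=2: 43   i=3: 162
  i=4: 120   i=5: 61
Match at i=5, j=1: x = 5·16 + 1 = 81.

81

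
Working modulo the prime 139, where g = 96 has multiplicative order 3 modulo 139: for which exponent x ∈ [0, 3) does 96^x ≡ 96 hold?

1

Successive powers of 96 modulo 139:
  96^0=1  96^1=96
So 96^1 ≡ 96 (mod 139), giving x = 1.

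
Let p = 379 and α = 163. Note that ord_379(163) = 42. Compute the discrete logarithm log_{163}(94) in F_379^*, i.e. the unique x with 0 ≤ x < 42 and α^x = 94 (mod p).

Baby-step giant-step with m = ceil(sqrt(42)) = 7.
Baby table (163^j mod 379 for j=0..6):
  0:1  1:163  2:39  3:293  4:5  5:57  6:195
Giant step factor: 163^(-7) ≡ 52 (mod 379).
Scan 94·52^i mod 379 for i = 0, 1, …:
  i=0: 94   i=1: 340   i=2: 246   i=3: 285
  i=4: 39
Match at i=4, j=2: x = 4·7 + 2 = 30.

30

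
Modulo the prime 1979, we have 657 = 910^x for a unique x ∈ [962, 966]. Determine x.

966

Compute 910^962 mod 1979 = 322, then multiply by 910 repeatedly:
  910^962=322  910^963=128  910^964=1698  910^965=1560  910^966=657
Found 657 at exponent 966.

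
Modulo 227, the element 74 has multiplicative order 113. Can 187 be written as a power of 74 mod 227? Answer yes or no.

no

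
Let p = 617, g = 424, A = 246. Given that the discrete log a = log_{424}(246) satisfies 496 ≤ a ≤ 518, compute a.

503

Compute 424^496 mod 617 = 349, then multiply by 424 repeatedly:
  424^496=349  424^497=513  424^498=328  424^499=247  424^500=455
  424^501=416  424^502=539  424^503=246
Found 246 at exponent 503.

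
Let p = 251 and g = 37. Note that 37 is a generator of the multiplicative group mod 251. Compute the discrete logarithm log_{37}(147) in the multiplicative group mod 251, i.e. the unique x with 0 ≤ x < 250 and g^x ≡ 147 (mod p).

116

Baby-step giant-step with m = ceil(sqrt(250)) = 16.
Baby table (37^j mod 251 for j=0..15):
  0:1  1:37  2:114  3:202  4:195  5:187  6:142  7:234
  8:124  9:70  10:80  11:199  12:84  13:96  14:38  15:151
Giant step factor: 37^(-16) ≡ 112 (mod 251).
Scan 147·112^i mod 251 for i = 0, 1, …:
  i=0: 147   i=1: 149   i=2: 122   i=3: 110
  i=4: 21   i=5: 93   i=6: 125   i=7: 195
Match at i=7, j=4: x = 7·16 + 4 = 116.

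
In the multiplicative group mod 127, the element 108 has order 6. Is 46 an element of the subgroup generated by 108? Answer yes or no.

no

46 ∈ ⟨108⟩ iff 46^6 ≡ 1 (mod 127), since |⟨108⟩| = 6.
46^6 mod 127 = 122.
Since 122 ≠ 1, 46 does not lie in the subgroup.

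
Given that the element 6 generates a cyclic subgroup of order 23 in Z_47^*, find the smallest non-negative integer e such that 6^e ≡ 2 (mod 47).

15

Successive powers of 6 modulo 47:
  6^0=1  6^1=6  6^2=36  6^3=28  6^4=27  6^5=21
  6^6=32  6^7=4  6^8=24  6^9=3  6^10=18  6^11=14
  6^12=37  6^13=34  6^14=16  6^15=2
So 6^15 ≡ 2 (mod 47), giving e = 15.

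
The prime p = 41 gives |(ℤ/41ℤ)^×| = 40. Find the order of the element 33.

20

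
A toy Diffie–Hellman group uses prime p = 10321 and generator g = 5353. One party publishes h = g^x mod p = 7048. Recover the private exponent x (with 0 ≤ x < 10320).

4475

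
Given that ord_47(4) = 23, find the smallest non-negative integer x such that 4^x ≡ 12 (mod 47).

22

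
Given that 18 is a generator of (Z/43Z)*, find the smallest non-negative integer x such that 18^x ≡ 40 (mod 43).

8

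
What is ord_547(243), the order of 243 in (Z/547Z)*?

The order of 243 must divide p − 1 = 546 = 2 · 3 · 7 · 13.
Divisors: 1, 2, 3, 6, 7, 13, 14, 21, 26, 39, 42, 78, 91, 182, 273, 546.
Check each in increasing order: 243^1 ≡ 243;  243^2 ≡ 520;  243^3 ≡ 3;  243^6 ≡ 9;  243^7 ≡ 546;  243^13 ≡ 538;  243^14 ≡ 1.
Smallest exponent giving 1 is 14.

14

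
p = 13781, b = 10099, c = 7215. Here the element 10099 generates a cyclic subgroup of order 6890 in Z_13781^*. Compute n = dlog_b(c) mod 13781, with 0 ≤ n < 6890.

5122

Baby-step giant-step with m = ceil(sqrt(6890)) = 84.
Baby table (10099^j mod 13781 for j=0..83):
  0:1  1:10099  2:10401  3:917  4:13732  5:1265  6:248  7:10191
  8:2401  9:6920  10:1629  11:10538  12:6380  13:5445  14:2865  15:7316
  16:4343  17:8815  18:11206  19:13603  20:7689  21:9057  22:2146  23:8722
  24:9107  25:10980  26:5094  27:13614  28:8530  29:13220  30:12233  31:8183
  32:9241  33:13708  34:6947  35:12463  36:1964  37:3577  38:4122  39:9458
  40:231  41:3880  42:4737  43:5112  44:2462  45:2814  46:2164  47:11351
  48:3391  49:13705  50:4212  51:8822  52:12994  53:3724  54:327  55:8714
  56:11001  57:10458  58:11539  59:225  60:12191  61:11236  62:13391  63:2756
  64:9005  65:676  66:5329  67:2766  68:13528  69:8219  70:718  71:2276
  72:12397  73:10699  74:6161  75:12505  76:12692  77:13208  78:1293  79:7400
  80:12018  81:515  82:5548  83:9487
Giant step factor: 10099^(-84) ≡ 8177 (mod 13781).
Scan 7215·8177^i mod 13781 for i = 0, 1, …:
  i=0: 7215   i=1: 594   i=2: 6226   i=3: 2988
  i=4: 12944   i=5: 5008   i=6: 7065   i=7: 553
  i=8: 1713   i=9: 5705     …   i=59: 13239
  i=60: 5548
Match at i=60, j=82: n = 60·84 + 82 = 5122.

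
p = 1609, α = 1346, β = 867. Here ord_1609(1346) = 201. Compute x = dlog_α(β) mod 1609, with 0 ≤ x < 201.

Baby-step giant-step with m = ceil(sqrt(201)) = 15.
Baby table (1346^j mod 1609 for j=0..14):
  0:1  1:1346  2:1591  3:1516  4:324  5:65  6:604  7:439
  8:391  9:143  10:1007  11:644  12:1182  13:1280  14:1250
Giant step factor: 1346^(-15) ≡ 1537 (mod 1609).
Scan 867·1537^i mod 1609 for i = 0, 1, …:
  i=0: 867   i=1: 327   i=2: 591   i=3: 891
  i=4: 208   i=5: 1114   i=6: 242   i=7: 275
  i=8: 1117   i=9: 26   i=10: 1346
Match at i=10, j=1: x = 10·15 + 1 = 151.

151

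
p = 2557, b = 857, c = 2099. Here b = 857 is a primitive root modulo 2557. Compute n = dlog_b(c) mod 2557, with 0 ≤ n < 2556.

Baby-step giant-step with m = ceil(sqrt(2556)) = 51.
Baby table (857^j mod 2557 for j=0..50):
  0:1  1:857  2:590  3:1901  4:348  5:1624  6:760  7:1842
  8:925  9:55  10:1109  11:1766  12:2275  13:1241  14:2382  15:888
  16:1587  17:2292  18:468  19:2184  20:2521  21:2389  22:1773  23:603
  24:257  25:347  26:767  27:170  28:2498  29:577  30:988  31:349
  32:2481  33:1350  34:1186  35:1273  36:1679  37:1869  38:1051  39:643
  40:1296  41:934  42:97  43:1305  44:976  45:293  46:515  47:1551
  48:2124  49:2241  50:230
Giant step factor: 857^(-51) ≡ 1319 (mod 2557).
Scan 2099·1319^i mod 2557 for i = 0, 1, …:
  i=0: 2099   i=1: 1907   i=2: 1802   i=3: 1385
  i=4: 1117   i=5: 491   i=6: 708   i=7: 547
  i=8: 419   i=9: 349
Match at i=9, j=31: n = 9·51 + 31 = 490.

490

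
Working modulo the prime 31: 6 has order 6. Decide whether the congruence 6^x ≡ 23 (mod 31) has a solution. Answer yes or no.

no

23 ∈ ⟨6⟩ iff 23^6 ≡ 1 (mod 31), since |⟨6⟩| = 6.
23^6 mod 31 = 8.
Since 8 ≠ 1, 23 does not lie in the subgroup.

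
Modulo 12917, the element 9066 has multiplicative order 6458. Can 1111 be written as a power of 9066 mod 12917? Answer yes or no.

no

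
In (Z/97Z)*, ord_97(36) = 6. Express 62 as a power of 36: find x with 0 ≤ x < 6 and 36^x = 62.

Successive powers of 36 modulo 97:
  36^0=1  36^1=36  36^2=35  36^3=96  36^4=61  36^5=62
So 36^5 ≡ 62 (mod 97), giving x = 5.

5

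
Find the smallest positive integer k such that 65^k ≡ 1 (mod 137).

The order of 65 must divide p − 1 = 136 = 2^3 · 17.
Divisors: 1, 2, 4, 8, 17, 34, 68, 136.
Check each in increasing order: 65^1 ≡ 65;  65^2 ≡ 115;  65^4 ≡ 73;  65^8 ≡ 123;  65^17 ≡ 136;  65^34 ≡ 1.
Smallest exponent giving 1 is 34.

34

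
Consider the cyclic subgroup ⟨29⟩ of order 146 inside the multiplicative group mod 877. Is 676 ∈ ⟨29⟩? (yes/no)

676 ∈ ⟨29⟩ iff 676^146 ≡ 1 (mod 877), since |⟨29⟩| = 146.
676^146 mod 877 = 1.
Since 1 = 1, 676 lies in the subgroup.

yes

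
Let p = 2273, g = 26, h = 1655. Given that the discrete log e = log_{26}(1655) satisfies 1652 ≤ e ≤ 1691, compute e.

Compute 26^1652 mod 2273 = 874, then multiply by 26 repeatedly:
  26^1652=874  26^1653=2267  26^1654=2117  26^1655=490  26^1656=1375
  26^1657=1655
Found 1655 at exponent 1657.

1657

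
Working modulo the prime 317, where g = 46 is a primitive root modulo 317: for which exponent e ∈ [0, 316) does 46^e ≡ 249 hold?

Baby-step giant-step with m = ceil(sqrt(316)) = 18.
Baby table (46^j mod 317 for j=0..17):
  0:1  1:46  2:214  3:17  4:148  5:151  6:289  7:297
  8:31  9:158  10:294  11:210  12:150  13:243  14:83  15:14
  16:10  17:143
Giant step factor: 46^(-18) ≡ 4 (mod 317).
Scan 249·4^i mod 317 for i = 0, 1, …:
  i=0: 249   i=1: 45   i=2: 180   i=3: 86
  i=4: 27   i=5: 108   i=6: 115   i=7: 143
Match at i=7, j=17: e = 7·18 + 17 = 143.

143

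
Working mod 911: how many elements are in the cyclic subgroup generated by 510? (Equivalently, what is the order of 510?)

The order of 510 must divide p − 1 = 910 = 2 · 5 · 7 · 13.
Divisors: 1, 2, 5, 7, 10, 13, 14, 26, 35, 65, 70, 91, 130, 182, 455, 910.
Check each in increasing order: 510^1 ≡ 510;  510^2 ≡ 465;  510^5 ≡ 22;  510^7 ≡ 209;  510^10 ≡ 484;  510^13 ≡ 66;  510^14 ≡ 864;  510^26 ≡ 712;  510^35 ≡ 715;  510^65 ≡ 7;  510^70 ≡ 154;  510^91 ≡ 429;  510^130 ≡ 49;  510^182 ≡ 19;  510^455 ≡ 910;  510^910 ≡ 1.
Smallest exponent giving 1 is 910.

910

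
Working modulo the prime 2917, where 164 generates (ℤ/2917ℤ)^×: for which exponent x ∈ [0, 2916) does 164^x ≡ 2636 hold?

Baby-step giant-step with m = ceil(sqrt(2916)) = 54.
Baby table (164^j mod 2917 for j=0..53):
  0:1  1:164  2:643  3:440  4:2152  5:2888  6:1078  7:1772
  8:1825  9:1766  10:841  11:825  12:1118  13:2498  14:1292  15:1864
  16:2328  17:2582  18:483  19:453  20:1367  21:2496  22:964  23:578
  24:1448  25:1195  26:541  27:1214  28:740  29:1763  30:349  31:1813
  32:2715  33:1876  34:1379  35:1547  36:2846  37:24  38:1019  39:847
  40:1809  41:2059  42:2221  43:2536  44:1690  45:45  46:1546  47:2682
  48:2298  49:579  50:1612  51:1838  52:981  53:449
Giant step factor: 164^(-54) ≡ 919 (mod 2917).
Scan 2636·919^i mod 2917 for i = 0, 1, …:
  i=0: 2636   i=1: 1374   i=2: 2562   i=3: 459
  i=4: 1773   i=5: 1701   i=6: 2624   i=7: 2014
  i=8: 1488   i=9: 2316   i=10: 1911   i=11: 175
  i=12: 390   i=13: 2536
Match at i=13, j=43: x = 13·54 + 43 = 745.

745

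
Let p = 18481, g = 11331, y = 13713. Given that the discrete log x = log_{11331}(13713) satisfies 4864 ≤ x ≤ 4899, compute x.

4878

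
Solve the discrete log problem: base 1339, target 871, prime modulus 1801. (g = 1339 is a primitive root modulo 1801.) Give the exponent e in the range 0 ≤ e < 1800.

763

Baby-step giant-step with m = ceil(sqrt(1800)) = 43.
Baby table (1339^j mod 1801 for j=0..42):
  0:1  1:1339  2:926  3:826  4:200  5:1252  6:1498  7:1309
  8:378  9:61  10:634  11:655  12:1759  13:1394  14:730  15:1328
  16:605  17:1446  18:119  19:853  20:333  21:1040  22:387  23:1306
  24:1764  25:885  26:1758  27:55  28:1605  29:502  30:405  31:194
  32:422  33:1345  34:1756  35:979  36:1554  37:651  38:5  39:1292
  40:1028  41:528  42:1000
Giant step factor: 1339^(-43) ≡ 414 (mod 1801).
Scan 871·414^i mod 1801 for i = 0, 1, …:
  i=0: 871   i=1: 394   i=2: 1026   i=3: 1529
  i=4: 855   i=5: 974   i=6: 1613   i=7: 1412
  i=8: 1044   i=9: 1777     …   i=16: 1454
  i=17: 422
Match at i=17, j=32: e = 17·43 + 32 = 763.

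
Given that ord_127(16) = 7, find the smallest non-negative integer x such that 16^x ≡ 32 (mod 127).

3

Successive powers of 16 modulo 127:
  16^0=1  16^1=16  16^2=2  16^3=32
So 16^3 ≡ 32 (mod 127), giving x = 3.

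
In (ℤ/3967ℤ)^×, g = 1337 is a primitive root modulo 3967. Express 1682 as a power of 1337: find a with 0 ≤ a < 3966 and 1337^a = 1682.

Baby-step giant-step with m = ceil(sqrt(3966)) = 63.
Baby table (1337^j mod 3967 for j=0..62):
  0:1  1:1337  2:2419  3:1098  4:236  5:2139  6:3603  7:1273
  8:158  9:995  10:1370  11:2903  12:1585  13:767  14:1993  15:2784
  16:1162  17:2497  18:2242  19:2469  20:509  21:2176  22:1501  23:3502
  24:1114  25:1793  26:1173  27:1336  28:1082  29:2646  30:3105  31:1903
  32:1464  33:1637  34:2852  35:837  36:375  37:1533  38:2649  39:3149
  40:1226  41:791  42:2345  43:1335  44:3712  45:227  46:2007  47:1667
  48:3292  49:2001  50:1579  51:679  52:3347  53:163  54:3713  55:1564
  56:459  57:2765  58:3528  59:173  60:1215  61:1952  62:3505
Giant step factor: 1337^(-63) ≡ 346 (mod 3967).
Scan 1682·346^i mod 3967 for i = 0, 1, …:
  i=0: 1682   i=1: 2790   i=2: 1359   i=3: 2108
  i=4: 3407   i=5: 623   i=6: 1340   i=7: 3468
  i=8: 1894   i=9: 769     …   i=25: 1847
  i=26: 375
Match at i=26, j=36: a = 26·63 + 36 = 1674.

1674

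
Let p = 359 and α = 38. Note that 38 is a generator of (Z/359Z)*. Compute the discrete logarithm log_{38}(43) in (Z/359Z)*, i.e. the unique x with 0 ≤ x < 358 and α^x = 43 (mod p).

129

Baby-step giant-step with m = ceil(sqrt(358)) = 19.
Baby table (38^j mod 359 for j=0..18):
  0:1  1:38  2:8  3:304  4:64  5:278  6:153  7:70
  8:147  9:201  10:99  11:172  12:74  13:299  14:233  15:238
  16:69  17:109  18:193
Giant step factor: 38^(-19) ≡ 7 (mod 359).
Scan 43·7^i mod 359 for i = 0, 1, …:
  i=0: 43   i=1: 301   i=2: 312   i=3: 30
  i=4: 210   i=5: 34   i=6: 238
Match at i=6, j=15: x = 6·19 + 15 = 129.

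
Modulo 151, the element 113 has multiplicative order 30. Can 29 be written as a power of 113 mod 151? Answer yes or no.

29 ∈ ⟨113⟩ iff 29^30 ≡ 1 (mod 151), since |⟨113⟩| = 30.
29^30 mod 151 = 64.
Since 64 ≠ 1, 29 does not lie in the subgroup.

no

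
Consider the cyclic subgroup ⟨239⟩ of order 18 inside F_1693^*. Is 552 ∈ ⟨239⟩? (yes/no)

552 ∈ ⟨239⟩ iff 552^18 ≡ 1 (mod 1693), since |⟨239⟩| = 18.
552^18 mod 1693 = 1085.
Since 1085 ≠ 1, 552 does not lie in the subgroup.

no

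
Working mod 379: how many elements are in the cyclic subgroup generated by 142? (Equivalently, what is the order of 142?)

The order of 142 must divide p − 1 = 378 = 2 · 3^3 · 7.
Divisors: 1, 2, 3, 6, 7, 9, 14, 18, 21, 27, 42, 54, 63, 126, 189, 378.
Check each in increasing order: 142^1 ≡ 142;  142^2 ≡ 77;  142^3 ≡ 322;  142^6 ≡ 217;  142^7 ≡ 115;  142^9 ≡ 138;  142^14 ≡ 339;  142^18 ≡ 94;  142^21 ≡ 327;  142^27 ≡ 86;  142^42 ≡ 51;  142^54 ≡ 195;  142^63 ≡ 1.
Smallest exponent giving 1 is 63.

63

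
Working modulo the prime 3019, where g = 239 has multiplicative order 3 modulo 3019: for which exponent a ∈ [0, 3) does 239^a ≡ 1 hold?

Successive powers of 239 modulo 3019:
  239^0=1
So 239^0 ≡ 1 (mod 3019), giving a = 0.

0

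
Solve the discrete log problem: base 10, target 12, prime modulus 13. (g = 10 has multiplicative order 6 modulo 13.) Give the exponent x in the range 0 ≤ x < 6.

Successive powers of 10 modulo 13:
  10^0=1  10^1=10  10^2=9  10^3=12
So 10^3 ≡ 12 (mod 13), giving x = 3.

3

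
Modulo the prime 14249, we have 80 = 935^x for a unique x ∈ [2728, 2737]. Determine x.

Compute 935^2728 mod 14249 = 13536, then multiply by 935 repeatedly:
  935^2728=13536  935^2729=3048  935^2730=80
Found 80 at exponent 2730.

2730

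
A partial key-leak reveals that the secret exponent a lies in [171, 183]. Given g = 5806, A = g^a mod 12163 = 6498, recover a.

179

Compute 5806^171 mod 12163 = 147, then multiply by 5806 repeatedly:
  5806^171=147  5806^172=2072  5806^173=825  5806^174=9891  5806^175=5623
  5806^176=1646  5806^177=8721  5806^178=11720  5806^179=6498
Found 6498 at exponent 179.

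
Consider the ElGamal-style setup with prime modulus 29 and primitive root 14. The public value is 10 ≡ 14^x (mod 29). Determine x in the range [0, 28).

19

Successive powers of 14 modulo 29:
  14^0=1  14^1=14  14^2=22  14^3=18  14^4=20  14^5=19
  14^6=5  14^7=12  14^8=23  14^9=3  14^10=13  14^11=8
  14^12=25  14^13=2  14^14=28  14^15=15  14^16=7  14^17=11
  14^18=9  14^19=10
So 14^19 ≡ 10 (mod 29), giving x = 19.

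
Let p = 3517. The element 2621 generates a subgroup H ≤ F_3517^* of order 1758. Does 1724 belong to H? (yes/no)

1724 ∈ ⟨2621⟩ iff 1724^1758 ≡ 1 (mod 3517), since |⟨2621⟩| = 1758.
1724^1758 mod 3517 = 1.
Since 1 = 1, 1724 lies in the subgroup.

yes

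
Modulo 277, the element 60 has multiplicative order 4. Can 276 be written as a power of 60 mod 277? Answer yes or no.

yes

276 ∈ ⟨60⟩ iff 276^4 ≡ 1 (mod 277), since |⟨60⟩| = 4.
276^4 mod 277 = 1.
Since 1 = 1, 276 lies in the subgroup.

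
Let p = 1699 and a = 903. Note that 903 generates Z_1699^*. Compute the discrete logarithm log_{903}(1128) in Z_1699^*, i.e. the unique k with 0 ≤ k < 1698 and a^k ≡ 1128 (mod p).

Baby-step giant-step with m = ceil(sqrt(1698)) = 42.
Baby table (903^j mod 1699 for j=0..41):
  0:1  1:903  2:1588  3:8  4:428  5:811  6:64  7:26
  8:1391  9:512  10:208  11:934  12:698  13:1664  14:676  15:487
  16:1419  17:311  18:498  19:1158  20:789  21:586  22:769  23:1215
  24:1290  25:1055  26:1225  27:126  28:1644  29:1305  30:1008  31:1259
  32:246  33:1268  34:1577  35:269  36:1649  37:723  38:453  39:1299
  40:687  41:226
Giant step factor: 903^(-42) ≡ 1433 (mod 1699).
Scan 1128·1433^i mod 1699 for i = 0, 1, …:
  i=0: 1128   i=1: 675   i=2: 544   i=3: 1410
  i=4: 419   i=5: 680   i=6: 913   i=7: 99
  i=8: 850   i=9: 1566     …   i=33: 653
  i=34: 1299
Match at i=34, j=39: k = 34·42 + 39 = 1467.

1467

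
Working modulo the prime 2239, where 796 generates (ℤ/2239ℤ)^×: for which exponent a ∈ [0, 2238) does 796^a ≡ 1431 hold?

1293

Baby-step giant-step with m = ceil(sqrt(2238)) = 48.
Baby table (796^j mod 2239 for j=0..47):
  0:1  1:796  2:2218  3:1196  4:441  5:1752  6:1934  7:1271
  8:1927  9:177  10:2074  11:761  12:1226  13:1931  14:1122  15:1990
  16:1067  17:751  18:2222  19:2141  20:357  21:2058  22:1459  23:1562
  24:707  25:783  26:826  27:1469  28:566  29:497  30:1548  31:758
  32:1077  33:1994  34:2012  35:667  36:289  37:1666  38:648  39:838
  40:2065  41:314  42:1415  43:123  44:1631  45:1895  46:1573  47:507
Giant step factor: 796^(-48) ≡ 361 (mod 2239).
Scan 1431·361^i mod 2239 for i = 0, 1, …:
  i=0: 1431   i=1: 1621   i=2: 802   i=3: 691
  i=4: 922   i=5: 1470   i=6: 27   i=7: 791
  i=8: 1198   i=9: 351     …   i=25: 427
  i=26: 1895
Match at i=26, j=45: a = 26·48 + 45 = 1293.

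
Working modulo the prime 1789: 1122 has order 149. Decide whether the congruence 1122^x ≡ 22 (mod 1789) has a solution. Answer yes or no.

22 ∈ ⟨1122⟩ iff 22^149 ≡ 1 (mod 1789), since |⟨1122⟩| = 149.
22^149 mod 1789 = 1.
Since 1 = 1, 22 lies in the subgroup.

yes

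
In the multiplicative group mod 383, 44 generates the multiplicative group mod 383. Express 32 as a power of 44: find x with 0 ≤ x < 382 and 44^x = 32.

Successive powers of 44 modulo 383:
  44^0=1  44^1=44  44^2=21  44^3=158  44^4=58  44^5=254
  44^6=69  44^7=355  44^8=300  44^9=178  44^10=172  44^11=291
  44^12=165  44^13=366  44^14=18  44^15=26  44^16=378  44^17=163
  44^18=278  44^19=359  44^20=93  44^21=262  44^22=38  44^23=140
  44^24=32
So 44^24 ≡ 32 (mod 383), giving x = 24.

24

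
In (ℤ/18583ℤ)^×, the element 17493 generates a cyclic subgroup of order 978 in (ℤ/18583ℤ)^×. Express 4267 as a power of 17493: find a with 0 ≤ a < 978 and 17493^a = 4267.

219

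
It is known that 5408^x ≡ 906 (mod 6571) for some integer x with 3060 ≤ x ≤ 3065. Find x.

3063

Compute 5408^3060 mod 6571 = 3658, then multiply by 5408 repeatedly:
  5408^3060=3658  5408^3061=3754  5408^3062=3813  5408^3063=906
Found 906 at exponent 3063.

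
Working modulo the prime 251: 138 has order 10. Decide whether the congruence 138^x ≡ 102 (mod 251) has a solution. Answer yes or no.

yes

⟨138⟩ has order 10; its elements mod 251 are {1, 20, 32, 102, 113, 138, 149, 219, 231, 250}.
102 is in this set.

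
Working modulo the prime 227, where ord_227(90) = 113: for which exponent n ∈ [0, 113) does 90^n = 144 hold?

27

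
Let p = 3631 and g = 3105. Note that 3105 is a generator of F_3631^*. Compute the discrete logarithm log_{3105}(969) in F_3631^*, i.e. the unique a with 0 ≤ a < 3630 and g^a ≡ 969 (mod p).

3276

Baby-step giant-step with m = ceil(sqrt(3630)) = 61.
Baby table (3105^j mod 3631 for j=0..60):
  0:1  1:3105  2:720  3:2535  4:2798  5:2438  6:2986  7:1587
  8:368  9:2506  10:3528  11:3344  12:2091  13:327  14:2286  15:3056
  16:1077  17:3565  18:2037  19:3314  20:3347  21:513  22:2487  23:2629
  24:557  25:1129  26:1630  27:3167  28:787  29:3603  30:204  31:1626
  32:1640  33:1538  34:725  35:3536  36:2767  37:589  38:2452  39:2884
  40:774  41:3179  42:1737  43:1350  44:1576  45:2523  46:1848  47:1060
  48:1614  49:690  50:160  51:2984  52:2639  53:2559  54:1067  55:1563
  56:2099  57:3381  58:784  59:1550  60:1675
Giant step factor: 3105^(-61) ≡ 2615 (mod 3631).
Scan 969·2615^i mod 3631 for i = 0, 1, …:
  i=0: 969   i=1: 3128   i=2: 2708   i=3: 970
  i=4: 2112   i=5: 129   i=6: 3283   i=7: 1361
  i=8: 635   i=9: 1158     …   i=52: 63
  i=53: 1350
Match at i=53, j=43: a = 53·61 + 43 = 3276.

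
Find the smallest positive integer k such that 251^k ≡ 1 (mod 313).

The order of 251 must divide p − 1 = 312 = 2^3 · 3 · 13.
Divisors: 1, 2, 3, 4, 6, 8, 12, 13, 24, 26, 39, 52, 78, 104, 156, 312.
Check each in increasing order: 251^1 ≡ 251;  251^2 ≡ 88;  251^3 ≡ 178;  251^4 ≡ 232;  251^6 ≡ 71;  251^8 ≡ 301;  251^12 ≡ 33;  251^13 ≡ 145;  251^24 ≡ 150;  251^26 ≡ 54;  251^39 ≡ 5;  251^52 ≡ 99;  251^78 ≡ 25;  251^104 ≡ 98;  251^156 ≡ 312;  251^312 ≡ 1.
Smallest exponent giving 1 is 312.

312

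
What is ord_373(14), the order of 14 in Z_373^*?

372

The order of 14 must divide p − 1 = 372 = 2^2 · 3 · 31.
Divisors: 1, 2, 3, 4, 6, 12, 31, 62, 93, 124, 186, 372.
Check each in increasing order: 14^1 ≡ 14;  14^2 ≡ 196;  14^3 ≡ 133;  14^4 ≡ 370;  14^6 ≡ 158;  14^12 ≡ 346;  14^31 ≡ 69;  14^62 ≡ 285;  14^93 ≡ 269;  14^124 ≡ 284;  14^186 ≡ 372;  14^372 ≡ 1.
Smallest exponent giving 1 is 372.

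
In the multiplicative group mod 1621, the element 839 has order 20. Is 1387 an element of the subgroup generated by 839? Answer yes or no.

no

1387 ∈ ⟨839⟩ iff 1387^20 ≡ 1 (mod 1621), since |⟨839⟩| = 20.
1387^20 mod 1621 = 184.
Since 184 ≠ 1, 1387 does not lie in the subgroup.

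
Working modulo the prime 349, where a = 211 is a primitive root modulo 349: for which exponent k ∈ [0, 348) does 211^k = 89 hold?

77

Baby-step giant-step with m = ceil(sqrt(348)) = 19.
Baby table (211^j mod 349 for j=0..18):
  0:1  1:211  2:198  3:247  4:116  5:46  6:283  7:34
  8:194  9:101  10:22  11:105  12:168  13:199  14:109  15:314
  16:293  17:50  18:80
Giant step factor: 211^(-19) ≡ 30 (mod 349).
Scan 89·30^i mod 349 for i = 0, 1, …:
  i=0: 89   i=1: 227   i=2: 179   i=3: 135
  i=4: 211
Match at i=4, j=1: k = 4·19 + 1 = 77.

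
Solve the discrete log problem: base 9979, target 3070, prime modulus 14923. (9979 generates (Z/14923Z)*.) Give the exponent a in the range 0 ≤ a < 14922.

12199

Baby-step giant-step with m = ceil(sqrt(14922)) = 123.
Baby table (9979^j mod 14923 for j=0..122):
  0:1  1:9979  2:14185  3:7460  4:7416  5:1107  6:3733  7:3799
  8:5801  9:1862  10:1763  11:13683  12:12130  13:4817  14:1860  15:11651
  16:236  17:12133  18:4908  19:14569  20:4185  21:7561  22:531  23:1184
  24:11043  25:6665  26:13147  27:5820  28:12387  29:2664  30:6193  31:3804
  32:10927  33:13095  34:9217  35:5994  36:2742  37:8559  38:5932  39:10810
  40:9546  41:6025  42:13631  43:604  44:13347  45:1938  46:14017  47:2364
  48:12016  49:1359  50:11377  51:11822  52:5423  53:5319  54:12113  55:14250
  56:14406  57:4215  58:8471  59:8237  60:1139  61:9678  62:10029  63:5753
  64:406  65:7341  66:13755  67:14314  68:11373  69:1752  70:8375  71:5325
  72:12295  73:9822  74:14397  75:3942  76:190  77:789  78:9010  79:14638
  80:6278  81:1408  82:7889  83:5506  84:12811  85:10551  86:6664  87:3168
  88:6558  89:4927  90:10171  91:5086  92:71  93:7128  94:7294  95:7355
  96:4231  97:3982  98:11352  99:1115  100:8950  101:12818  102:5789  103:1498
  104:10619  105:13701  106:12676  107:6456  108:1833  109:10832  110:5239  111:4712
  112:13598  113:14526  114:7855  115:9449  116:8057  117:10602  118:8211  119:10299
  120:13943  121:10068  122:6936
Giant step factor: 9979^(-123) ≡ 3279 (mod 14923).
Scan 3070·3279^i mod 14923 for i = 0, 1, …:
  i=0: 3070   i=1: 8428   i=2: 12939   i=3: 892
  i=4: 14883   i=5: 3147   i=6: 7220   i=7: 6502
  i=8: 10014   i=9: 5306     …   i=98: 4574
  i=99: 531
Match at i=99, j=22: a = 99·123 + 22 = 12199.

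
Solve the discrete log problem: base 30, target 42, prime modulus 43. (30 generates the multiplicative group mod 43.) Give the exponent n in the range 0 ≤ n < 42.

21

Successive powers of 30 modulo 43:
  30^0=1  30^1=30  30^2=40  30^3=39  30^4=9  30^5=12
  30^6=16  30^7=7  30^8=38  30^9=22  30^10=15  30^11=20
  30^12=41  30^13=26  30^14=6  30^15=8  30^16=25  30^17=19
  30^18=11  30^19=29  30^20=10  30^21=42
So 30^21 ≡ 42 (mod 43), giving n = 21.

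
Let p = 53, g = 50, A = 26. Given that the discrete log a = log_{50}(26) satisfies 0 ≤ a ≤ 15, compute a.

3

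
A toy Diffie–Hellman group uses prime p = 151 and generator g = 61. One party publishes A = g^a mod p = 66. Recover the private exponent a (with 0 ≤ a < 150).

55

Baby-step giant-step with m = ceil(sqrt(150)) = 13.
Baby table (61^j mod 151 for j=0..12):
  0:1  1:61  2:97  3:28  4:47  5:149  6:29  7:108
  8:95  9:57  10:4  11:93  12:86
Giant step factor: 61^(-13) ≡ 120 (mod 151).
Scan 66·120^i mod 151 for i = 0, 1, …:
  i=0: 66   i=1: 68   i=2: 6   i=3: 116
  i=4: 28
Match at i=4, j=3: a = 4·13 + 3 = 55.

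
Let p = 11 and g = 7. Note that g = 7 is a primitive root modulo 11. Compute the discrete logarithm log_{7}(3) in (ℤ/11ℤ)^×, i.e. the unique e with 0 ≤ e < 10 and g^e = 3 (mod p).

Successive powers of 7 modulo 11:
  7^0=1  7^1=7  7^2=5  7^3=2  7^4=3
So 7^4 ≡ 3 (mod 11), giving e = 4.

4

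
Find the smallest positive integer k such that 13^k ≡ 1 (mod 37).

The order of 13 must divide p − 1 = 36 = 2^2 · 3^2.
Divisors: 1, 2, 3, 4, 6, 9, 12, 18, 36.
Check each in increasing order: 13^1 ≡ 13;  13^2 ≡ 21;  13^3 ≡ 14;  13^4 ≡ 34;  13^6 ≡ 11;  13^9 ≡ 6;  13^12 ≡ 10;  13^18 ≡ 36;  13^36 ≡ 1.
Smallest exponent giving 1 is 36.

36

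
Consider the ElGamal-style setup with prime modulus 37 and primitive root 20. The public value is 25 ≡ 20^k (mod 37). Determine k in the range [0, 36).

22

Successive powers of 20 modulo 37:
  20^0=1  20^1=20  20^2=30  20^3=8  20^4=12  20^5=18
  20^6=27  20^7=22  20^8=33  20^9=31  20^10=28  20^11=5
  20^12=26  20^13=2  20^14=3  20^15=23  20^16=16  20^17=24
  20^18=36  20^19=17  20^20=7  20^21=29  20^22=25
So 20^22 ≡ 25 (mod 37), giving k = 22.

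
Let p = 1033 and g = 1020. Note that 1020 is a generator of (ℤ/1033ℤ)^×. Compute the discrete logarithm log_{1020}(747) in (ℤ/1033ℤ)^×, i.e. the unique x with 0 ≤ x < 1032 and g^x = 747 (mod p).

822

Baby-step giant-step with m = ceil(sqrt(1032)) = 33.
Baby table (1020^j mod 1033 for j=0..32):
  0:1  1:1020  2:169  3:902  4:670  5:587  6:633  7:35
  8:578  9:750  10:580  11:724  12:918  13:462  14:192  15:603
  16:425  17:673  18:548  19:107  20:675  21:522  22:445  23:413
  24:829  25:586  26:646  27:899  28:709  29:80  30:1026  31:91
  32:883
Giant step factor: 1020^(-33) ≡ 187 (mod 1033).
Scan 747·187^i mod 1033 for i = 0, 1, …:
  i=0: 747   i=1: 234   i=2: 372   i=3: 353
  i=4: 932   i=5: 740   i=6: 991   i=7: 410
  i=8: 228   i=9: 283     …   i=23: 812
  i=24: 1026
Match at i=24, j=30: x = 24·33 + 30 = 822.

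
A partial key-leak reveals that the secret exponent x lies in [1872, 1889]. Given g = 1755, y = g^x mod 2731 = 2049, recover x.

1879

Compute 1755^1872 mod 2731 = 1202, then multiply by 1755 repeatedly:
  1755^1872=1202  1755^1873=1178  1755^1874=23  1755^1875=2131  1755^1876=1166
  1755^1877=811  1755^1878=454  1755^1879=2049
Found 2049 at exponent 1879.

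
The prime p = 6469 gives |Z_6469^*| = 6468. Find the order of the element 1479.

6468

The order of 1479 must divide p − 1 = 6468 = 2^2 · 3 · 7^2 · 11.
Divisors: 1, 2, 3, 4, 6, 7, 11, 12, 14, 21, 22, 28, 33, 42, 44, 49, 66, 77, 84, 98, 132, 147, 154, 196, 231, 294, 308, 462, 539, 588, 924, 1078, 1617, 2156, 3234, 6468.
Check each in increasing order: 1479^1 ≡ 1479;  1479^2 ≡ 919;  1479^3 ≡ 711;  1479^4 ≡ 3591;  1479^6 ≡ 939;  1479^7 ≡ 4415;  1479^11 ≡ 5215;  1479^12 ≡ 1937;  1479^14 ≡ 1128;  1479^21 ≡ 5459;  1479^22 ≡ 549;  1479^28 ≡ 4460;  1479^33 ≡ 3737;  1479^42 ≡ 4467;  1479^44 ≡ 3827;  1479^49 ≡ 4293;  1479^66 ≡ 5067;  1479^77 ≡ 5009;  1479^84 ≡ 3693;  1479^98 ≡ 6137;  1479^132 ≡ 5497;  1479^147 ≡ 4373;  1479^154 ≡ 3299;  1479^196 ≡ 251;  1479^231 ≡ 2865;  1479^294 ≡ 765;  1479^308 ≡ 2543;  1479^462 ≡ 5533;  1479^539 ≡ 1601;  1479^588 ≡ 3015;  1479^924 ≡ 2781;  1479^1078 ≡ 1477;  1479^1617 ≡ 3492;  1479^2156 ≡ 1476;  1479^3234 ≡ 6468;  1479^6468 ≡ 1.
Smallest exponent giving 1 is 6468.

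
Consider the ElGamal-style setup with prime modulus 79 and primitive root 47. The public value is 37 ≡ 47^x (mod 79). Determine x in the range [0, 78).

Baby-step giant-step with m = ceil(sqrt(78)) = 9.
Baby table (47^j mod 79 for j=0..8):
  0:1  1:47  2:76  3:17  4:9  5:28  6:52  7:74
  8:2
Giant step factor: 47^(-9) ≡ 58 (mod 79).
Scan 37·58^i mod 79 for i = 0, 1, …:
  i=0: 37   i=1: 13   i=2: 43   i=3: 45
  i=4: 3   i=5: 16   i=6: 59   i=7: 25
  i=8: 28
Match at i=8, j=5: x = 8·9 + 5 = 77.

77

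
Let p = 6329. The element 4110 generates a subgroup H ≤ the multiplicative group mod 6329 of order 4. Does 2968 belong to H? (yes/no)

⟨4110⟩ has order 4; its elements mod 6329 are {1, 2219, 4110, 6328}.
2968 is not in this set.

no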